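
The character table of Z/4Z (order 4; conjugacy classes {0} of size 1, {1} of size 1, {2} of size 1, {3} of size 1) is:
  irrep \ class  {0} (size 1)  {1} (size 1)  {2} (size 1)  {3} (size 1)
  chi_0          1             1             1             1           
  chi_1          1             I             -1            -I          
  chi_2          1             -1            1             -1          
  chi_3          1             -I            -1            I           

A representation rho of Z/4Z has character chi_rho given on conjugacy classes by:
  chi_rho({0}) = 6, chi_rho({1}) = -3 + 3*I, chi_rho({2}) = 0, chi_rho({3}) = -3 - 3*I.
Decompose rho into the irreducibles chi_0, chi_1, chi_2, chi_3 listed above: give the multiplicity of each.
Multiplicities: chi_0: 0, chi_1: 3, chi_2: 3, chi_3: 0.

Working: Use <chi_rho, chi> = (1/|G|) sum_C |C| * chi_rho(C) * conj(chi(C)) with |G| = 4 for each irreducible chi in the table:
  <chi_rho, chi_0> = (1/4)[1*(6)*conj(1) + 1*(-3 + 3*I)*conj(1) + 1*(0)*conj(1) + 1*(-3 - 3*I)*conj(1)]
      = (1/4)[(6) + (-3 + 3*I) + (0) + (-3 - 3*I)] = 0/4 = 0
  <chi_rho, chi_1> = (1/4)[1*(6)*conj(1) + 1*(-3 + 3*I)*conj(I) + 1*(0)*conj(-1) + 1*(-3 - 3*I)*conj(-I)]
      = (1/4)[(6) + (3 + 3*I) + (0) + (3 - 3*I)] = 12/4 = 3
  <chi_rho, chi_2> = (1/4)[1*(6)*conj(1) + 1*(-3 + 3*I)*conj(-1) + 1*(0)*conj(1) + 1*(-3 - 3*I)*conj(-1)]
      = (1/4)[(6) + (3 - 3*I) + (0) + (3 + 3*I)] = 12/4 = 3
  <chi_rho, chi_3> = (1/4)[1*(6)*conj(1) + 1*(-3 + 3*I)*conj(-I) + 1*(0)*conj(-1) + 1*(-3 - 3*I)*conj(I)]
      = (1/4)[(6) + (-3 - 3*I) + (0) + (-3 + 3*I)] = 0/4 = 0
(Exp terms are combined using exp(i*s)*conj(exp(i*t)) = exp(i*(s-t)), and sums of them are collapsed using the identity that for every m > 1 the m distinct m-th roots of unity sum to 0, e.g. 1 + exp(2*I*pi/3) + exp(-2*I*pi/3) = 0.)
Dimension check: dim(rho) = sum (mult * dim) = 0*1 + 3*1 + 3*1 + 0*1 = 6 = chi_rho(e) = 6.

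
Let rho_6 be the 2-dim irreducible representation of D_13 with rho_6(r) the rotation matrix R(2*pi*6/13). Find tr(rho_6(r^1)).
chi_{rho_6}(r^1) = 2*cos(2*pi*6*1/13) = -2*cos(pi/13)

Explanation: rho_6(r^1) is rotation by angle 2*pi*6*1/13, whose trace is 2*cos(2*pi*6*1/13) = -2*cos(pi/13).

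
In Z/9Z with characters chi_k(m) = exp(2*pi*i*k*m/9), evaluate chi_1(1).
chi_1(1) = zeta_9^1 = exp(2*I*pi/9)

Why: chi_1(1) = zeta_9^(1*1) = zeta_9^1. Since zeta_9^9 = 1, this equals zeta_9^1 = exp(2*pi*i*1/9) = exp(2*I*pi/9).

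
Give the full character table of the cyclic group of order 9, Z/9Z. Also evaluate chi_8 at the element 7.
Character table of Z/9Z (irreps indexed chi_0,...,chi_8 with chi_k(m) = zeta_9^(k*m), zeta_9 = exp(2*pi*i/9)):
  irrep \ class  {0} (size 1)  {1} (size 1)    {2} (size 1)    {3} (size 1)    {4} (size 1)    {5} (size 1)    {6} (size 1)    {7} (size 1)    {8} (size 1)  
  chi_0          1             1               1               1               1               1               1               1               1             
  chi_1          1             exp(2*I*pi/9)   exp(4*I*pi/9)   exp(2*I*pi/3)   exp(8*I*pi/9)   exp(-8*I*pi/9)  exp(-2*I*pi/3)  exp(-4*I*pi/9)  exp(-2*I*pi/9)
  chi_2          1             exp(4*I*pi/9)   exp(8*I*pi/9)   exp(-2*I*pi/3)  exp(-2*I*pi/9)  exp(2*I*pi/9)   exp(2*I*pi/3)   exp(-8*I*pi/9)  exp(-4*I*pi/9)
  chi_3          1             exp(2*I*pi/3)   exp(-2*I*pi/3)  1               exp(2*I*pi/3)   exp(-2*I*pi/3)  1               exp(2*I*pi/3)   exp(-2*I*pi/3)
  chi_4          1             exp(8*I*pi/9)   exp(-2*I*pi/9)  exp(2*I*pi/3)   exp(-4*I*pi/9)  exp(4*I*pi/9)   exp(-2*I*pi/3)  exp(2*I*pi/9)   exp(-8*I*pi/9)
  chi_5          1             exp(-8*I*pi/9)  exp(2*I*pi/9)   exp(-2*I*pi/3)  exp(4*I*pi/9)   exp(-4*I*pi/9)  exp(2*I*pi/3)   exp(-2*I*pi/9)  exp(8*I*pi/9) 
  chi_6          1             exp(-2*I*pi/3)  exp(2*I*pi/3)   1               exp(-2*I*pi/3)  exp(2*I*pi/3)   1               exp(-2*I*pi/3)  exp(2*I*pi/3) 
  chi_7          1             exp(-4*I*pi/9)  exp(-8*I*pi/9)  exp(2*I*pi/3)   exp(2*I*pi/9)   exp(-2*I*pi/9)  exp(-2*I*pi/3)  exp(8*I*pi/9)   exp(4*I*pi/9) 
  chi_8          1             exp(-2*I*pi/9)  exp(-4*I*pi/9)  exp(-2*I*pi/3)  exp(-8*I*pi/9)  exp(8*I*pi/9)   exp(2*I*pi/3)   exp(4*I*pi/9)   exp(2*I*pi/9) 

Spot check: chi_8(7) = zeta_9^(8*7) = zeta_9^56 = exp(4*I*pi/9).

Proof sketch: Z/9Z is abelian, so all 9 irreducible complex representations are 1-dimensional. They are given by chi_k(m) = zeta_9^(k*m) for k = 0,...,8. Row orthogonality: sum_m chi_k(m) conj(chi_l(m)) = 9 * [k = l].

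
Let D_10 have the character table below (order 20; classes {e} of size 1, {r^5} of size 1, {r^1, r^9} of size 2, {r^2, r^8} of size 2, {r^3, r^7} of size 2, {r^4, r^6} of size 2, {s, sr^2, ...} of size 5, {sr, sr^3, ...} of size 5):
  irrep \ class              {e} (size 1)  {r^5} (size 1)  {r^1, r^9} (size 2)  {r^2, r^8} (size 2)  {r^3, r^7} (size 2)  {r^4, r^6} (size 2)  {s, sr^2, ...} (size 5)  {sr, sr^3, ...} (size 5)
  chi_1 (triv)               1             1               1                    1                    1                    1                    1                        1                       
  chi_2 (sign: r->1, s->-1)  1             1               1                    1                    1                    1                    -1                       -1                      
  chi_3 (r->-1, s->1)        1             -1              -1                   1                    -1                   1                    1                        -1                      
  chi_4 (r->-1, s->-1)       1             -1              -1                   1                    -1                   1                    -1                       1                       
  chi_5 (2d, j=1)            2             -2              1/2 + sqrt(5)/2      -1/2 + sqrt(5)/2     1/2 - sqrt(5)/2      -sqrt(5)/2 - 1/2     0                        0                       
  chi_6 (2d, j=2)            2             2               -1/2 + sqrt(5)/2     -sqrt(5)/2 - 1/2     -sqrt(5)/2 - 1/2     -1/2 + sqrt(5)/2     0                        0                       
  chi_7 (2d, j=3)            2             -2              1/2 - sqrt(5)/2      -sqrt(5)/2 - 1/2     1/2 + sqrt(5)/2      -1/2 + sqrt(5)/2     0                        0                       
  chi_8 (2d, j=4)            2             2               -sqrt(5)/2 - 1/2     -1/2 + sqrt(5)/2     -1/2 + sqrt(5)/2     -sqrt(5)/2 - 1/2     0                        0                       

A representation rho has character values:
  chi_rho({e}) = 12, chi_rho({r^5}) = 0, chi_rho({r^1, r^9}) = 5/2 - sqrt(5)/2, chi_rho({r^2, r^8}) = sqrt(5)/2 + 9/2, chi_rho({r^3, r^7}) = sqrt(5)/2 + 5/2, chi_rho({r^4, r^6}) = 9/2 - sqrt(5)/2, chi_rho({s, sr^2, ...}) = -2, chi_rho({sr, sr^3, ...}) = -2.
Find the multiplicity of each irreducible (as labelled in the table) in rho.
Multiplicities: chi_1: 1, chi_2: 3, chi_3: 1, chi_4: 1, chi_5: 1, chi_6: 0, chi_7: 1, chi_8: 1.

Working: Use <chi_rho, chi> = (1/|G|) sum_C |C| * chi_rho(C) * conj(chi(C)) with |G| = 20 for each irreducible chi in the table:
  <chi_rho, chi_1> = (1/20)[1*(12)*conj(1) + 1*(0)*conj(1) + 2*(5/2 - sqrt(5)/2)*conj(1) + 2*(sqrt(5)/2 + 9/2)*conj(1) + 2*(sqrt(5)/2 + 5/2)*conj(1) + 2*(9/2 - sqrt(5)/2)*conj(1) + 5*(-2)*conj(1) + 5*(-2)*conj(1)]
      = (1/20)[(12) + (0) + (5 - sqrt(5)) + (sqrt(5) + 9) + (sqrt(5) + 5) + (9 - sqrt(5)) + (-10) + (-10)] = 20/20 = 1
  <chi_rho, chi_2> = (1/20)[1*(12)*conj(1) + 1*(0)*conj(1) + 2*(5/2 - sqrt(5)/2)*conj(1) + 2*(sqrt(5)/2 + 9/2)*conj(1) + 2*(sqrt(5)/2 + 5/2)*conj(1) + 2*(9/2 - sqrt(5)/2)*conj(1) + 5*(-2)*conj(-1) + 5*(-2)*conj(-1)]
      = (1/20)[(12) + (0) + (5 - sqrt(5)) + (sqrt(5) + 9) + (sqrt(5) + 5) + (9 - sqrt(5)) + (10) + (10)] = 60/20 = 3
  <chi_rho, chi_3> = (1/20)[1*(12)*conj(1) + 1*(0)*conj(-1) + 2*(5/2 - sqrt(5)/2)*conj(-1) + 2*(sqrt(5)/2 + 9/2)*conj(1) + 2*(sqrt(5)/2 + 5/2)*conj(-1) + 2*(9/2 - sqrt(5)/2)*conj(1) + 5*(-2)*conj(1) + 5*(-2)*conj(-1)]
      = (1/20)[(12) + (0) + (-5 + sqrt(5)) + (sqrt(5) + 9) + (-5 - sqrt(5)) + (9 - sqrt(5)) + (-10) + (10)] = 20/20 = 1
  <chi_rho, chi_4> = (1/20)[1*(12)*conj(1) + 1*(0)*conj(-1) + 2*(5/2 - sqrt(5)/2)*conj(-1) + 2*(sqrt(5)/2 + 9/2)*conj(1) + 2*(sqrt(5)/2 + 5/2)*conj(-1) + 2*(9/2 - sqrt(5)/2)*conj(1) + 5*(-2)*conj(-1) + 5*(-2)*conj(1)]
      = (1/20)[(12) + (0) + (-5 + sqrt(5)) + (sqrt(5) + 9) + (-5 - sqrt(5)) + (9 - sqrt(5)) + (10) + (-10)] = 20/20 = 1
  <chi_rho, chi_5> = (1/20)[1*(12)*conj(2) + 1*(0)*conj(-2) + 2*(5/2 - sqrt(5)/2)*conj(1/2 + sqrt(5)/2) + 2*(sqrt(5)/2 + 9/2)*conj(-1/2 + sqrt(5)/2) + 2*(sqrt(5)/2 + 5/2)*conj(1/2 - sqrt(5)/2) + 2*(9/2 - sqrt(5)/2)*conj(-sqrt(5)/2 - 1/2) + 5*(-2)*conj(0) + 5*(-2)*conj(0)]
      = (1/20)[(24) + (0) + (2*sqrt(5)) + (-2 + 4*sqrt(5)) + (-2*sqrt(5)) + (-4*sqrt(5) - 2) + (0) + (0)] = 20/20 = 1
  <chi_rho, chi_6> = (1/20)[1*(12)*conj(2) + 1*(0)*conj(2) + 2*(5/2 - sqrt(5)/2)*conj(-1/2 + sqrt(5)/2) + 2*(sqrt(5)/2 + 9/2)*conj(-sqrt(5)/2 - 1/2) + 2*(sqrt(5)/2 + 5/2)*conj(-sqrt(5)/2 - 1/2) + 2*(9/2 - sqrt(5)/2)*conj(-1/2 + sqrt(5)/2) + 5*(-2)*conj(0) + 5*(-2)*conj(0)]
      = (1/20)[(24) + (0) + (-5 + 3*sqrt(5)) + (-5*sqrt(5) - 7) + (-3*sqrt(5) - 5) + (-7 + 5*sqrt(5)) + (0) + (0)] = 0/20 = 0
  <chi_rho, chi_7> = (1/20)[1*(12)*conj(2) + 1*(0)*conj(-2) + 2*(5/2 - sqrt(5)/2)*conj(1/2 - sqrt(5)/2) + 2*(sqrt(5)/2 + 9/2)*conj(-sqrt(5)/2 - 1/2) + 2*(sqrt(5)/2 + 5/2)*conj(1/2 + sqrt(5)/2) + 2*(9/2 - sqrt(5)/2)*conj(-1/2 + sqrt(5)/2) + 5*(-2)*conj(0) + 5*(-2)*conj(0)]
      = (1/20)[(24) + (0) + (5 - 3*sqrt(5)) + (-5*sqrt(5) - 7) + (5 + 3*sqrt(5)) + (-7 + 5*sqrt(5)) + (0) + (0)] = 20/20 = 1
  <chi_rho, chi_8> = (1/20)[1*(12)*conj(2) + 1*(0)*conj(2) + 2*(5/2 - sqrt(5)/2)*conj(-sqrt(5)/2 - 1/2) + 2*(sqrt(5)/2 + 9/2)*conj(-1/2 + sqrt(5)/2) + 2*(sqrt(5)/2 + 5/2)*conj(-1/2 + sqrt(5)/2) + 2*(9/2 - sqrt(5)/2)*conj(-sqrt(5)/2 - 1/2) + 5*(-2)*conj(0) + 5*(-2)*conj(0)]
      = (1/20)[(24) + (0) + (-2*sqrt(5)) + (-2 + 4*sqrt(5)) + (2*sqrt(5)) + (-4*sqrt(5) - 2) + (0) + (0)] = 20/20 = 1
Dimension check: dim(rho) = sum (mult * dim) = 1*1 + 3*1 + 1*1 + 1*1 + 1*2 + 0*2 + 1*2 + 1*2 = 12 = chi_rho(e) = 12.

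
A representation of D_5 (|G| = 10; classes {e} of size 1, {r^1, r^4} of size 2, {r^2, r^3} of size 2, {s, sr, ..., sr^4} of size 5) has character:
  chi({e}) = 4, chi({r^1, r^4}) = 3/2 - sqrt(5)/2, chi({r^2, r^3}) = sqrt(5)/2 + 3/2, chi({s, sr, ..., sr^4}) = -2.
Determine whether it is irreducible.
Not irreducible (reducible): <chi, chi> = 5 > 1.

Argument: <chi, chi> = (1/|G|) sum_C |C| * |chi(C)|^2 = (1/10)[1*|4|^2 + 2*|3/2 - sqrt(5)/2|^2 + 2*|sqrt(5)/2 + 3/2|^2 + 5*|-2|^2]
  = (1/10)[(16) + (7 - 3*sqrt(5)) + (3*sqrt(5) + 7) + (20)] = 50/10 = 5.
A character is irreducible iff <chi, chi> = 1, so this representation is reducible.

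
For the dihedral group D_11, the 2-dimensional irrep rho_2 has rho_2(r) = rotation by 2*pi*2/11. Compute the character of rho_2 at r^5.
chi_{rho_2}(r^5) = 2*cos(2*pi*2*5/11) = 2*cos(2*pi/11)

Derivation: rho_2(r^5) is rotation by angle 2*pi*2*5/11, whose trace is 2*cos(2*pi*2*5/11) = 2*cos(2*pi/11).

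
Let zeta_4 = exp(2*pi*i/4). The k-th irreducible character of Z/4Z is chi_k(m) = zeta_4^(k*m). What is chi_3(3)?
chi_3(3) = zeta_4^9 = I

Explanation: chi_3(3) = zeta_4^(3*3) = zeta_4^9. Since zeta_4^4 = 1, this equals zeta_4^1 = exp(2*pi*i*1/4) = I.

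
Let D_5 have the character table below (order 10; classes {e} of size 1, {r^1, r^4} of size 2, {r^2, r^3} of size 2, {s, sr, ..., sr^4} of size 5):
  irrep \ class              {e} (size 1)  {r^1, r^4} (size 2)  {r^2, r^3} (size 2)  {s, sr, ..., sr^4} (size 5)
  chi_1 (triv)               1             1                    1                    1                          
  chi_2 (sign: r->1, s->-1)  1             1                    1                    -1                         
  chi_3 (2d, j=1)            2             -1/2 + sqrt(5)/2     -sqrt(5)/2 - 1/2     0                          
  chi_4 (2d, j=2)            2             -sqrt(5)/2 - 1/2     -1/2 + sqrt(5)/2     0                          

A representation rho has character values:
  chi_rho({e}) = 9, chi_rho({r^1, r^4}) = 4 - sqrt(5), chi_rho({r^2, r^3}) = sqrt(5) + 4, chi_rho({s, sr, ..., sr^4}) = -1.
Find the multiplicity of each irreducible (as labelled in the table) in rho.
Multiplicities: chi_1: 2, chi_2: 3, chi_3: 0, chi_4: 2.

Proof sketch: Use <chi_rho, chi> = (1/|G|) sum_C |C| * chi_rho(C) * conj(chi(C)) with |G| = 10 for each irreducible chi in the table:
  <chi_rho, chi_1> = (1/10)[1*(9)*conj(1) + 2*(4 - sqrt(5))*conj(1) + 2*(sqrt(5) + 4)*conj(1) + 5*(-1)*conj(1)]
      = (1/10)[(9) + (8 - 2*sqrt(5)) + (2*sqrt(5) + 8) + (-5)] = 20/10 = 2
  <chi_rho, chi_2> = (1/10)[1*(9)*conj(1) + 2*(4 - sqrt(5))*conj(1) + 2*(sqrt(5) + 4)*conj(1) + 5*(-1)*conj(-1)]
      = (1/10)[(9) + (8 - 2*sqrt(5)) + (2*sqrt(5) + 8) + (5)] = 30/10 = 3
  <chi_rho, chi_3> = (1/10)[1*(9)*conj(2) + 2*(4 - sqrt(5))*conj(-1/2 + sqrt(5)/2) + 2*(sqrt(5) + 4)*conj(-sqrt(5)/2 - 1/2) + 5*(-1)*conj(0)]
      = (1/10)[(18) + (-9 + 5*sqrt(5)) + (-5*sqrt(5) - 9) + (0)] = 0/10 = 0
  <chi_rho, chi_4> = (1/10)[1*(9)*conj(2) + 2*(4 - sqrt(5))*conj(-sqrt(5)/2 - 1/2) + 2*(sqrt(5) + 4)*conj(-1/2 + sqrt(5)/2) + 5*(-1)*conj(0)]
      = (1/10)[(18) + (1 - 3*sqrt(5)) + (1 + 3*sqrt(5)) + (0)] = 20/10 = 2
Dimension check: dim(rho) = sum (mult * dim) = 2*1 + 3*1 + 0*2 + 2*2 = 9 = chi_rho(e) = 9.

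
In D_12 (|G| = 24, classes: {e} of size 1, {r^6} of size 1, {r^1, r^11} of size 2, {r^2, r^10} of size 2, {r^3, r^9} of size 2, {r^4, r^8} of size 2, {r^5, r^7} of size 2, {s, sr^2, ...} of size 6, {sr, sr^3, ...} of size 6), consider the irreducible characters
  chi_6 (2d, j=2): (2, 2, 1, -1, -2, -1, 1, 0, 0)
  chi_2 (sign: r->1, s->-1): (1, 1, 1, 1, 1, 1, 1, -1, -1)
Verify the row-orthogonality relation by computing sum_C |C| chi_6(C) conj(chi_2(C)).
Sum = 0; so <chi_6, chi_2> = 0 (distinct irreducibles are orthogonal).

Solution. Compute term by term over conjugacy classes (|C| * chi_6(C) * conj(chi_2(C))):
  1*(2)*conj(1) + 1*(2)*conj(1) + 2*(1)*conj(1) + 2*(-1)*conj(1) + 2*(-2)*conj(1) + 2*(-1)*conj(1) + 2*(1)*conj(1) + 6*(0)*conj(-1) + 6*(0)*conj(-1)
  = (2) + (2) + (2) + (-2) + (-4) + (-2) + (2) + (0) + (0)
  = 0.
Dividing by |G| = 24 gives 0/24 = 0, matching the row-orthogonality relation <chi_6, chi_2> = [chi_6 = chi_2].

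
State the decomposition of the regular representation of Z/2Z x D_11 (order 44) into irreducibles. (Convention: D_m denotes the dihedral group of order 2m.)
Each irreducible V_i of dimension d_i appears with multiplicity d_i, i.e. rho_reg = (direct sum over all irreducibles V_i) d_i V_i. The irreducible dimensions for Z/2Z x D_11 are 1, 1, 1, 1, 2, 2, 2, 2, 2, 2, 2, 2, 2, 2: 4 irreducibles of dimension 1, each with multiplicity 1; 10 irreducibles of dimension 2, each with multiplicity 2. Total dimension 4*1*1 + 10*2*2 = 44 = |G|.

Derivation: General theorem: in the regular representation of a finite group G, each irreducible appears with multiplicity equal to its dimension. Check: dim(rho_reg) = sum d_i^2 = 1 + 1 + 1 + 1 + 4 + 4 + 4 + 4 + 4 + 4 + 4 + 4 + 4 + 4 = 44 = |G|.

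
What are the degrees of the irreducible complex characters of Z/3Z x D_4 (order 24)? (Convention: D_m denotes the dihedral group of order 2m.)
Dimensions: 1, 1, 1, 1, 1, 1, 1, 1, 1, 1, 1, 1, 2, 2, 2

Working: There are 15 irreducibles (= number of conjugacy classes). Their dimensions d_i satisfy sum d_i^2 = |G| = 24: 1 + 1 + 1 + 1 + 1 + 1 + 1 + 1 + 1 + 1 + 1 + 1 + 4 + 4 + 4 = 24. (For the product with Z/3Z: each of the 3 1-dim characters of Z/3Z tensors with each irrep of D_4, giving 3 copies of each D_4-dimension.)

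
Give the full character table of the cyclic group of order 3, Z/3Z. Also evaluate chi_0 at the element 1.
Character table of Z/3Z (irreps indexed chi_0,...,chi_2 with chi_k(m) = zeta_3^(k*m), zeta_3 = exp(2*pi*i/3)):
  irrep \ class  {0} (size 1)  {1} (size 1)    {2} (size 1)  
  chi_0          1             1               1             
  chi_1          1             exp(2*I*pi/3)   exp(-2*I*pi/3)
  chi_2          1             exp(-2*I*pi/3)  exp(2*I*pi/3) 

Spot check: chi_0(1) = zeta_3^(0*1) = zeta_3^0 = 1.

Proof sketch: Z/3Z is abelian, so all 3 irreducible complex representations are 1-dimensional. They are given by chi_k(m) = zeta_3^(k*m) for k = 0,...,2. Row orthogonality: sum_m chi_k(m) conj(chi_l(m)) = 3 * [k = l].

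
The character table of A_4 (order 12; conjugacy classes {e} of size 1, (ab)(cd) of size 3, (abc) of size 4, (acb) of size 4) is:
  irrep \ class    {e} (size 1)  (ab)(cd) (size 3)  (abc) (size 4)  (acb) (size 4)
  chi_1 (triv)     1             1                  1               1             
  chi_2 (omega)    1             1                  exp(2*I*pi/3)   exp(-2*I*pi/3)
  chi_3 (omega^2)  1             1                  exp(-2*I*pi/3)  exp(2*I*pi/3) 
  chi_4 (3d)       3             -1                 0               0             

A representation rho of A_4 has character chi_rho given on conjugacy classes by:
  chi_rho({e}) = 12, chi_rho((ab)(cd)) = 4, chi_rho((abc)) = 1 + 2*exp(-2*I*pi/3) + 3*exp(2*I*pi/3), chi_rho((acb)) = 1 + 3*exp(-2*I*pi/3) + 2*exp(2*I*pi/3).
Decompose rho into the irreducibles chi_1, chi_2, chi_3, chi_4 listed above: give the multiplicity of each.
Multiplicities: chi_1: 1, chi_2: 3, chi_3: 2, chi_4: 2.

Explanation: Use <chi_rho, chi> = (1/|G|) sum_C |C| * chi_rho(C) * conj(chi(C)) with |G| = 12 for each irreducible chi in the table:
  <chi_rho, chi_1> = (1/12)[1*(12)*conj(1) + 3*(4)*conj(1) + 4*(1 + 2*exp(-2*I*pi/3) + 3*exp(2*I*pi/3))*conj(1) + 4*(1 + 3*exp(-2*I*pi/3) + 2*exp(2*I*pi/3))*conj(1)]
      = (1/12)[(12) + (12) + (4 + 8*exp(-2*I*pi/3) + 12*exp(2*I*pi/3)) + (4 + 12*exp(-2*I*pi/3) + 8*exp(2*I*pi/3))] = 12/12 = 1
  <chi_rho, chi_2> = (1/12)[1*(12)*conj(1) + 3*(4)*conj(1) + 4*(1 + 2*exp(-2*I*pi/3) + 3*exp(2*I*pi/3))*conj(exp(2*I*pi/3)) + 4*(1 + 3*exp(-2*I*pi/3) + 2*exp(2*I*pi/3))*conj(exp(-2*I*pi/3))]
      = (1/12)[(12) + (12) + (12 + 4*exp(-2*I*pi/3) + 8*exp(2*I*pi/3)) + (12 + 8*exp(-2*I*pi/3) + 4*exp(2*I*pi/3))] = 36/12 = 3
  <chi_rho, chi_3> = (1/12)[1*(12)*conj(1) + 3*(4)*conj(1) + 4*(1 + 2*exp(-2*I*pi/3) + 3*exp(2*I*pi/3))*conj(exp(-2*I*pi/3)) + 4*(1 + 3*exp(-2*I*pi/3) + 2*exp(2*I*pi/3))*conj(exp(2*I*pi/3))]
      = (1/12)[(12) + (12) + (8 + 12*exp(-2*I*pi/3) + 4*exp(2*I*pi/3)) + (8 + 4*exp(-2*I*pi/3) + 12*exp(2*I*pi/3))] = 24/12 = 2
  <chi_rho, chi_4> = (1/12)[1*(12)*conj(3) + 3*(4)*conj(-1) + 4*(1 + 2*exp(-2*I*pi/3) + 3*exp(2*I*pi/3))*conj(0) + 4*(1 + 3*exp(-2*I*pi/3) + 2*exp(2*I*pi/3))*conj(0)]
      = (1/12)[(36) + (-12) + (0) + (0)] = 24/12 = 2
(Exp terms are combined using exp(i*s)*conj(exp(i*t)) = exp(i*(s-t)), and sums of them are collapsed using the identity that for every m > 1 the m distinct m-th roots of unity sum to 0, e.g. 1 + exp(2*I*pi/3) + exp(-2*I*pi/3) = 0.)
Dimension check: dim(rho) = sum (mult * dim) = 1*1 + 3*1 + 2*1 + 2*3 = 12 = chi_rho(e) = 12.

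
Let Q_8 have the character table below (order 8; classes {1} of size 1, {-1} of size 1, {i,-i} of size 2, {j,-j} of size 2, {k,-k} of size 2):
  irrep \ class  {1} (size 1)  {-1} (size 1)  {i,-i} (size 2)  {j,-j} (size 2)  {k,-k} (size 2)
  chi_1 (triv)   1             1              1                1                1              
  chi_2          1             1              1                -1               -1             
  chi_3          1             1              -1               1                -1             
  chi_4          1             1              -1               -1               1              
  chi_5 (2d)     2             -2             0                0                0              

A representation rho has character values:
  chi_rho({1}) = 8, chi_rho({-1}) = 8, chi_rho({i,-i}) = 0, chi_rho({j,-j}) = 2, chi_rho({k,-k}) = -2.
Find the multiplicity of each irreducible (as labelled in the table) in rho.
Multiplicities: chi_1: 2, chi_2: 2, chi_3: 3, chi_4: 1, chi_5: 0.

Derivation: Use <chi_rho, chi> = (1/|G|) sum_C |C| * chi_rho(C) * conj(chi(C)) with |G| = 8 for each irreducible chi in the table:
  <chi_rho, chi_1> = (1/8)[1*(8)*conj(1) + 1*(8)*conj(1) + 2*(0)*conj(1) + 2*(2)*conj(1) + 2*(-2)*conj(1)]
      = (1/8)[(8) + (8) + (0) + (4) + (-4)] = 16/8 = 2
  <chi_rho, chi_2> = (1/8)[1*(8)*conj(1) + 1*(8)*conj(1) + 2*(0)*conj(1) + 2*(2)*conj(-1) + 2*(-2)*conj(-1)]
      = (1/8)[(8) + (8) + (0) + (-4) + (4)] = 16/8 = 2
  <chi_rho, chi_3> = (1/8)[1*(8)*conj(1) + 1*(8)*conj(1) + 2*(0)*conj(-1) + 2*(2)*conj(1) + 2*(-2)*conj(-1)]
      = (1/8)[(8) + (8) + (0) + (4) + (4)] = 24/8 = 3
  <chi_rho, chi_4> = (1/8)[1*(8)*conj(1) + 1*(8)*conj(1) + 2*(0)*conj(-1) + 2*(2)*conj(-1) + 2*(-2)*conj(1)]
      = (1/8)[(8) + (8) + (0) + (-4) + (-4)] = 8/8 = 1
  <chi_rho, chi_5> = (1/8)[1*(8)*conj(2) + 1*(8)*conj(-2) + 2*(0)*conj(0) + 2*(2)*conj(0) + 2*(-2)*conj(0)]
      = (1/8)[(16) + (-16) + (0) + (0) + (0)] = 0/8 = 0
Dimension check: dim(rho) = sum (mult * dim) = 2*1 + 2*1 + 3*1 + 1*1 + 0*2 = 8 = chi_rho(e) = 8.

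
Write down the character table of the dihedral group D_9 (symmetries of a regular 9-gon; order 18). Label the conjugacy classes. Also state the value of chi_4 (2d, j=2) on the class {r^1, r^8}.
Conjugacy classes: {e} of size 1, {r^1, r^8} of size 2, {r^2, r^7} of size 2, {r^3, r^6} of size 2, {r^4, r^5} of size 2, {s, sr, ..., sr^8} of size 9.
Character table:
  irrep \ class              {e} (size 1)  {r^1, r^8} (size 2)  {r^2, r^7} (size 2)  {r^3, r^6} (size 2)  {r^4, r^5} (size 2)  {s, sr, ..., sr^8} (size 9)
  chi_1 (triv)               1             1                    1                    1                    1                    1                          
  chi_2 (sign: r->1, s->-1)  1             1                    1                    1                    1                    -1                         
  chi_3 (2d, j=1)            2             2*cos(2*pi/9)        2*cos(4*pi/9)        -1                   -2*cos(pi/9)         0                          
  chi_4 (2d, j=2)            2             2*cos(4*pi/9)        -2*cos(pi/9)         -1                   2*cos(2*pi/9)        0                          
  chi_5 (2d, j=3)            2             -1                   -1                   2                    -1                   0                          
  chi_6 (2d, j=4)            2             -2*cos(pi/9)         2*cos(2*pi/9)        -1                   2*cos(4*pi/9)        0                          

Spot check: chi_4 (2d, j=2) on {r^1, r^8} = 2*cos(4*pi/9).

Solution. D_9 has order 2*9 = 18 with 6 conjugacy classes, hence 6 irreducibles. Sum of squared dims 1 + 1 + 4 + 4 + 4 + 4 = 18 = |G|. Linear characters come from the abelianisation; the 2-dimensional irreps have character r^k -> 2*cos(2*pi*j*k/9), reflections -> 0.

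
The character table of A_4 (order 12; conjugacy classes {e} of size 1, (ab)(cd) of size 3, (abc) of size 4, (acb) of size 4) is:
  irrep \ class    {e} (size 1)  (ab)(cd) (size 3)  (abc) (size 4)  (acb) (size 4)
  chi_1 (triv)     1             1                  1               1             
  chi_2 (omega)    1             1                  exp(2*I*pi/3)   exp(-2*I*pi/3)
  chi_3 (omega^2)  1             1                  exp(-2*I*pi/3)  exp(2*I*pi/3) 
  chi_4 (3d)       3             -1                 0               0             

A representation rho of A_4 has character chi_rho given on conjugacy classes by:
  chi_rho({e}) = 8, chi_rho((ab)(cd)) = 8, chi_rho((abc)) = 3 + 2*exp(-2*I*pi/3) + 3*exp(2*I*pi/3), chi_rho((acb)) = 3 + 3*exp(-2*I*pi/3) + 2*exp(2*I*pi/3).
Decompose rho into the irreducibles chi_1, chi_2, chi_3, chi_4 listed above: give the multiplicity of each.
Multiplicities: chi_1: 3, chi_2: 3, chi_3: 2, chi_4: 0.

Working: Use <chi_rho, chi> = (1/|G|) sum_C |C| * chi_rho(C) * conj(chi(C)) with |G| = 12 for each irreducible chi in the table:
  <chi_rho, chi_1> = (1/12)[1*(8)*conj(1) + 3*(8)*conj(1) + 4*(3 + 2*exp(-2*I*pi/3) + 3*exp(2*I*pi/3))*conj(1) + 4*(3 + 3*exp(-2*I*pi/3) + 2*exp(2*I*pi/3))*conj(1)]
      = (1/12)[(8) + (24) + (12 + 8*exp(-2*I*pi/3) + 12*exp(2*I*pi/3)) + (12 + 12*exp(-2*I*pi/3) + 8*exp(2*I*pi/3))] = 36/12 = 3
  <chi_rho, chi_2> = (1/12)[1*(8)*conj(1) + 3*(8)*conj(1) + 4*(3 + 2*exp(-2*I*pi/3) + 3*exp(2*I*pi/3))*conj(exp(2*I*pi/3)) + 4*(3 + 3*exp(-2*I*pi/3) + 2*exp(2*I*pi/3))*conj(exp(-2*I*pi/3))]
      = (1/12)[(8) + (24) + (12 + 12*exp(-2*I*pi/3) + 8*exp(2*I*pi/3)) + (12 + 8*exp(-2*I*pi/3) + 12*exp(2*I*pi/3))] = 36/12 = 3
  <chi_rho, chi_3> = (1/12)[1*(8)*conj(1) + 3*(8)*conj(1) + 4*(3 + 2*exp(-2*I*pi/3) + 3*exp(2*I*pi/3))*conj(exp(-2*I*pi/3)) + 4*(3 + 3*exp(-2*I*pi/3) + 2*exp(2*I*pi/3))*conj(exp(2*I*pi/3))]
      = (1/12)[(8) + (24) + (-4) + (-4)] = 24/12 = 2
  <chi_rho, chi_4> = (1/12)[1*(8)*conj(3) + 3*(8)*conj(-1) + 4*(3 + 2*exp(-2*I*pi/3) + 3*exp(2*I*pi/3))*conj(0) + 4*(3 + 3*exp(-2*I*pi/3) + 2*exp(2*I*pi/3))*conj(0)]
      = (1/12)[(24) + (-24) + (0) + (0)] = 0/12 = 0
(Exp terms are combined using exp(i*s)*conj(exp(i*t)) = exp(i*(s-t)), and sums of them are collapsed using the identity that for every m > 1 the m distinct m-th roots of unity sum to 0, e.g. 1 + exp(2*I*pi/3) + exp(-2*I*pi/3) = 0.)
Dimension check: dim(rho) = sum (mult * dim) = 3*1 + 3*1 + 2*1 + 0*3 = 8 = chi_rho(e) = 8.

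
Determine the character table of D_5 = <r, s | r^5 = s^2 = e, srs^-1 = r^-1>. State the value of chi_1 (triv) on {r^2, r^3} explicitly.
Conjugacy classes: {e} of size 1, {r^1, r^4} of size 2, {r^2, r^3} of size 2, {s, sr, ..., sr^4} of size 5.
Character table:
  irrep \ class              {e} (size 1)  {r^1, r^4} (size 2)  {r^2, r^3} (size 2)  {s, sr, ..., sr^4} (size 5)
  chi_1 (triv)               1             1                    1                    1                          
  chi_2 (sign: r->1, s->-1)  1             1                    1                    -1                         
  chi_3 (2d, j=1)            2             -1/2 + sqrt(5)/2     -sqrt(5)/2 - 1/2     0                          
  chi_4 (2d, j=2)            2             -sqrt(5)/2 - 1/2     -1/2 + sqrt(5)/2     0                          

Spot check: chi_1 (triv) on {r^2, r^3} = 1.

Working: D_5 has order 2*5 = 10 with 4 conjugacy classes, hence 4 irreducibles. Sum of squared dims 1 + 1 + 4 + 4 = 10 = |G|. Linear characters come from the abelianisation; the 2-dimensional irreps have character r^k -> 2*cos(2*pi*j*k/5), reflections -> 0.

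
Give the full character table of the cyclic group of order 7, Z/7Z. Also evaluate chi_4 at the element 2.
Character table of Z/7Z (irreps indexed chi_0,...,chi_6 with chi_k(m) = zeta_7^(k*m), zeta_7 = exp(2*pi*i/7)):
  irrep \ class  {0} (size 1)  {1} (size 1)    {2} (size 1)    {3} (size 1)    {4} (size 1)    {5} (size 1)    {6} (size 1)  
  chi_0          1             1               1               1               1               1               1             
  chi_1          1             exp(2*I*pi/7)   exp(4*I*pi/7)   exp(6*I*pi/7)   exp(-6*I*pi/7)  exp(-4*I*pi/7)  exp(-2*I*pi/7)
  chi_2          1             exp(4*I*pi/7)   exp(-6*I*pi/7)  exp(-2*I*pi/7)  exp(2*I*pi/7)   exp(6*I*pi/7)   exp(-4*I*pi/7)
  chi_3          1             exp(6*I*pi/7)   exp(-2*I*pi/7)  exp(4*I*pi/7)   exp(-4*I*pi/7)  exp(2*I*pi/7)   exp(-6*I*pi/7)
  chi_4          1             exp(-6*I*pi/7)  exp(2*I*pi/7)   exp(-4*I*pi/7)  exp(4*I*pi/7)   exp(-2*I*pi/7)  exp(6*I*pi/7) 
  chi_5          1             exp(-4*I*pi/7)  exp(6*I*pi/7)   exp(2*I*pi/7)   exp(-2*I*pi/7)  exp(-6*I*pi/7)  exp(4*I*pi/7) 
  chi_6          1             exp(-2*I*pi/7)  exp(-4*I*pi/7)  exp(-6*I*pi/7)  exp(6*I*pi/7)   exp(4*I*pi/7)   exp(2*I*pi/7) 

Spot check: chi_4(2) = zeta_7^(4*2) = zeta_7^8 = exp(2*I*pi/7).

Reasoning: Z/7Z is abelian, so all 7 irreducible complex representations are 1-dimensional. They are given by chi_k(m) = zeta_7^(k*m) for k = 0,...,6. Row orthogonality: sum_m chi_k(m) conj(chi_l(m)) = 7 * [k = l].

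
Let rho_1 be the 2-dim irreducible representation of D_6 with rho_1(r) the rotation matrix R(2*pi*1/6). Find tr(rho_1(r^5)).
chi_{rho_1}(r^5) = 2*cos(2*pi*1*5/6) = 1

Justification: rho_1(r^5) is rotation by angle 2*pi*1*5/6, whose trace is 2*cos(2*pi*1*5/6) = 1.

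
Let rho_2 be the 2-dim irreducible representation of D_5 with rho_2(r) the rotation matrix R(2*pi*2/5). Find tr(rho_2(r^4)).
chi_{rho_2}(r^4) = 2*cos(2*pi*2*4/5) = -sqrt(5)/2 - 1/2

Working: rho_2(r^4) is rotation by angle 2*pi*2*4/5, whose trace is 2*cos(2*pi*2*4/5) = -sqrt(5)/2 - 1/2.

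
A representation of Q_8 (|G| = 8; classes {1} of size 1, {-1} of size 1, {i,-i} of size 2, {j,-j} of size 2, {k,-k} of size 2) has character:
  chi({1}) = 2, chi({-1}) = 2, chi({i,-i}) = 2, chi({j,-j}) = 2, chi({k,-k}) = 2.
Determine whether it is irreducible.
Not irreducible (reducible): <chi, chi> = 4 > 1.

Derivation: <chi, chi> = (1/|G|) sum_C |C| * |chi(C)|^2 = (1/8)[1*|2|^2 + 1*|2|^2 + 2*|2|^2 + 2*|2|^2 + 2*|2|^2]
  = (1/8)[(4) + (4) + (8) + (8) + (8)] = 32/8 = 4.
A character is irreducible iff <chi, chi> = 1, so this representation is reducible.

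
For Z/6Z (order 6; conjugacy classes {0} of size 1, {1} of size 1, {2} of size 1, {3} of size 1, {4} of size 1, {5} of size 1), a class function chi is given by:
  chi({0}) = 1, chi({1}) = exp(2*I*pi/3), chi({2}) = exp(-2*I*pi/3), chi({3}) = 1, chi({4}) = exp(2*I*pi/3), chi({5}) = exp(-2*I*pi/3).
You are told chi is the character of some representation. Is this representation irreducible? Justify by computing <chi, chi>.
Irreducible: <chi, chi> = 1.

Working: <chi, chi> = (1/|G|) sum_C |C| * |chi(C)|^2 = (1/6)[1*|1|^2 + 1*|exp(2*I*pi/3)|^2 + 1*|exp(-2*I*pi/3)|^2 + 1*|1|^2 + 1*|exp(2*I*pi/3)|^2 + 1*|exp(-2*I*pi/3)|^2]
  = (1/6)[(1) + (1) + (1) + (1) + (1) + (1)] = 6/6 = 1.
(Exp terms are combined using exp(i*s)*conj(exp(i*t)) = exp(i*(s-t)), and sums of them are collapsed using the identity that for every m > 1 the m distinct m-th roots of unity sum to 0, e.g. 1 + exp(2*I*pi/3) + exp(-2*I*pi/3) = 0.)
A character is irreducible iff <chi, chi> = 1, so this representation is irreducible.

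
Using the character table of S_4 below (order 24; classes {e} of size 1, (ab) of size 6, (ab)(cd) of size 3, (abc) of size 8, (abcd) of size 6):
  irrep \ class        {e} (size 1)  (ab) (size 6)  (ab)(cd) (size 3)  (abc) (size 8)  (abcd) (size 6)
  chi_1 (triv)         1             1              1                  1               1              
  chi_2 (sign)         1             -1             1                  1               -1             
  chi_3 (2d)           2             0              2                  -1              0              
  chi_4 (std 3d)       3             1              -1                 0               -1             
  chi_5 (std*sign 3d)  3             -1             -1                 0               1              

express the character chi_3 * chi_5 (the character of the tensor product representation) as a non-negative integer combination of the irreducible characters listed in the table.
chi_3 tensor chi_5 = chi_4 + chi_5 (all other irreducibles have multiplicity 0).

Reasoning: The character of a tensor product is the pointwise product (chi_3 * chi_5)(C) = chi_3(C) * chi_5(C):
  {e}: (2)*(3), (ab): (0)*(-1), (ab)(cd): (2)*(-1), (abc): (-1)*(0), (abcd): (0)*(1)
so (chi_3 * chi_5) takes values
  {e} -> 6, (ab) -> 0, (ab)(cd) -> -2, (abc) -> 0, (abcd) -> 0.
Now take the inner product of this character with each irreducible chi from the table, <chi_3*chi_5, chi> = (1/24) sum_C |C| (chi_3*chi_5)(C) conj(chi(C)):
  <chi_3*chi_5, chi_1> = (1/24)[1*(6)*conj(1) + 6*(0)*conj(1) + 3*(-2)*conj(1) + 8*(0)*conj(1) + 6*(0)*conj(1)]
      = (1/24)[(6) + (0) + (-6) + (0) + (0)] = 0/24 = 0
  <chi_3*chi_5, chi_2> = (1/24)[1*(6)*conj(1) + 6*(0)*conj(-1) + 3*(-2)*conj(1) + 8*(0)*conj(1) + 6*(0)*conj(-1)]
      = (1/24)[(6) + (0) + (-6) + (0) + (0)] = 0/24 = 0
  <chi_3*chi_5, chi_3> = (1/24)[1*(6)*conj(2) + 6*(0)*conj(0) + 3*(-2)*conj(2) + 8*(0)*conj(-1) + 6*(0)*conj(0)]
      = (1/24)[(12) + (0) + (-12) + (0) + (0)] = 0/24 = 0
  <chi_3*chi_5, chi_4> = (1/24)[1*(6)*conj(3) + 6*(0)*conj(1) + 3*(-2)*conj(-1) + 8*(0)*conj(0) + 6*(0)*conj(-1)]
      = (1/24)[(18) + (0) + (6) + (0) + (0)] = 24/24 = 1
  <chi_3*chi_5, chi_5> = (1/24)[1*(6)*conj(3) + 6*(0)*conj(-1) + 3*(-2)*conj(-1) + 8*(0)*conj(0) + 6*(0)*conj(1)]
      = (1/24)[(18) + (0) + (6) + (0) + (0)] = 24/24 = 1
Hence the multiplicities are chi_4: 1, chi_5: 1. Dimension check: dim(chi_3)*dim(chi_5) = 2*3 = 6 and sum (mult * dim) = 1*3 + 1*3 = 6.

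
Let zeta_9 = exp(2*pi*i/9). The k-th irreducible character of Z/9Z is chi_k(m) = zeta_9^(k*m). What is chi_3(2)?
chi_3(2) = zeta_9^6 = exp(-2*I*pi/3)

Details: chi_3(2) = zeta_9^(3*2) = zeta_9^6. Since zeta_9^9 = 1, this equals zeta_9^6 = exp(2*pi*i*6/9) = exp(-2*I*pi/3).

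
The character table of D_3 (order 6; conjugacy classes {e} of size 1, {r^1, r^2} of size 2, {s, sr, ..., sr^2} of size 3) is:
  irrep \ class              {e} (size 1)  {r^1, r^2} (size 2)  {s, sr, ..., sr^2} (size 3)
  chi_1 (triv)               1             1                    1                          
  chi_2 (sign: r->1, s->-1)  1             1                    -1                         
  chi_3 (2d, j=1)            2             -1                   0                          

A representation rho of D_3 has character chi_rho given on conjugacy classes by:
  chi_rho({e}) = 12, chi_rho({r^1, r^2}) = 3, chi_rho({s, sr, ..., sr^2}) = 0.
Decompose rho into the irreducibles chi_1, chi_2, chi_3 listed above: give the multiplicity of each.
Multiplicities: chi_1: 3, chi_2: 3, chi_3: 3.

Working: Use <chi_rho, chi> = (1/|G|) sum_C |C| * chi_rho(C) * conj(chi(C)) with |G| = 6 for each irreducible chi in the table:
  <chi_rho, chi_1> = (1/6)[1*(12)*conj(1) + 2*(3)*conj(1) + 3*(0)*conj(1)]
      = (1/6)[(12) + (6) + (0)] = 18/6 = 3
  <chi_rho, chi_2> = (1/6)[1*(12)*conj(1) + 2*(3)*conj(1) + 3*(0)*conj(-1)]
      = (1/6)[(12) + (6) + (0)] = 18/6 = 3
  <chi_rho, chi_3> = (1/6)[1*(12)*conj(2) + 2*(3)*conj(-1) + 3*(0)*conj(0)]
      = (1/6)[(24) + (-6) + (0)] = 18/6 = 3
Dimension check: dim(rho) = sum (mult * dim) = 3*1 + 3*1 + 3*2 = 12 = chi_rho(e) = 12.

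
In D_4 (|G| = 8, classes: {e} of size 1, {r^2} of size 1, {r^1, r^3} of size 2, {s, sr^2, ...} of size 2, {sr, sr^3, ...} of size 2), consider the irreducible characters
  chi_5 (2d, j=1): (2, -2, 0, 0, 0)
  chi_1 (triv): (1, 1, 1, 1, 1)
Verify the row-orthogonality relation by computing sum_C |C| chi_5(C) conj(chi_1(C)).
Sum = 0; so <chi_5, chi_1> = 0 (distinct irreducibles are orthogonal).

Details: Compute term by term over conjugacy classes (|C| * chi_5(C) * conj(chi_1(C))):
  1*(2)*conj(1) + 1*(-2)*conj(1) + 2*(0)*conj(1) + 2*(0)*conj(1) + 2*(0)*conj(1)
  = (2) + (-2) + (0) + (0) + (0)
  = 0.
Dividing by |G| = 8 gives 0/8 = 0, matching the row-orthogonality relation <chi_5, chi_1> = [chi_5 = chi_1].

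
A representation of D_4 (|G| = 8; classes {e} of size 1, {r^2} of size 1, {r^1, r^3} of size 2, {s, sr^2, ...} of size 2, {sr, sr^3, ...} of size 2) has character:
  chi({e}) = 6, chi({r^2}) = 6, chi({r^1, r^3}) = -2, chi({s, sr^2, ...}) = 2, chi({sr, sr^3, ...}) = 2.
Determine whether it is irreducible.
Not irreducible (reducible): <chi, chi> = 12 > 1.

Justification: <chi, chi> = (1/|G|) sum_C |C| * |chi(C)|^2 = (1/8)[1*|6|^2 + 1*|6|^2 + 2*|-2|^2 + 2*|2|^2 + 2*|2|^2]
  = (1/8)[(36) + (36) + (8) + (8) + (8)] = 96/8 = 12.
A character is irreducible iff <chi, chi> = 1, so this representation is reducible.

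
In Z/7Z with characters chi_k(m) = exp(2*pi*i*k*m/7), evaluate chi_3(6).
chi_3(6) = zeta_7^18 = exp(-6*I*pi/7)

Reasoning: chi_3(6) = zeta_7^(3*6) = zeta_7^18. Since zeta_7^7 = 1, this equals zeta_7^4 = exp(2*pi*i*4/7) = exp(-6*I*pi/7).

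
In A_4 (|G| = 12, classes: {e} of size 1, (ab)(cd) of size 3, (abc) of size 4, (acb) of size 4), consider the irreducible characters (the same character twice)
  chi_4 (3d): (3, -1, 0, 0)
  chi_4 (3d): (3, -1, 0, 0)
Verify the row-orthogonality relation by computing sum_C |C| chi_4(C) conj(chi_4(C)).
Sum = 12 = |G| = 12; so <chi_4, chi_4> = 1 (norm-1 confirms irreducibility).

Proof sketch: Compute term by term over conjugacy classes (|C| * chi_4(C) * conj(chi_4(C))):
  1*(3)*conj(3) + 3*(-1)*conj(-1) + 4*(0)*conj(0) + 4*(0)*conj(0)
  = (9) + (3) + (0) + (0)
  = 12.
(Exp terms are combined using exp(i*s)*conj(exp(i*t)) = exp(i*(s-t)), and sums of them are collapsed using the identity that for every m > 1 the m distinct m-th roots of unity sum to 0, e.g. 1 + exp(2*I*pi/3) + exp(-2*I*pi/3) = 0.)
Dividing by |G| = 12 gives 12/12 = 1, matching the row-orthogonality relation <chi_4, chi_4> = [chi_4 = chi_4].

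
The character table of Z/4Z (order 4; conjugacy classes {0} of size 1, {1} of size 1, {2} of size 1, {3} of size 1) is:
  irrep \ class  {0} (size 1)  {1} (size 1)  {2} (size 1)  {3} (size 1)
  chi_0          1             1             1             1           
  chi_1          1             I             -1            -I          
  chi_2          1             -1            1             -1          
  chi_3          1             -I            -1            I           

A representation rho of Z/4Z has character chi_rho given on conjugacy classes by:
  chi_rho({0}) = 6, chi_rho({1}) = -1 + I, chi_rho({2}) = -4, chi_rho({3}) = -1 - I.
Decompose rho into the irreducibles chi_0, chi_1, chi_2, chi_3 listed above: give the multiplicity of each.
Multiplicities: chi_0: 0, chi_1: 3, chi_2: 1, chi_3: 2.

Derivation: Use <chi_rho, chi> = (1/|G|) sum_C |C| * chi_rho(C) * conj(chi(C)) with |G| = 4 for each irreducible chi in the table:
  <chi_rho, chi_0> = (1/4)[1*(6)*conj(1) + 1*(-1 + I)*conj(1) + 1*(-4)*conj(1) + 1*(-1 - I)*conj(1)]
      = (1/4)[(6) + (-1 + I) + (-4) + (-1 - I)] = 0/4 = 0
  <chi_rho, chi_1> = (1/4)[1*(6)*conj(1) + 1*(-1 + I)*conj(I) + 1*(-4)*conj(-1) + 1*(-1 - I)*conj(-I)]
      = (1/4)[(6) + (1 + I) + (4) + (1 - I)] = 12/4 = 3
  <chi_rho, chi_2> = (1/4)[1*(6)*conj(1) + 1*(-1 + I)*conj(-1) + 1*(-4)*conj(1) + 1*(-1 - I)*conj(-1)]
      = (1/4)[(6) + (1 - I) + (-4) + (1 + I)] = 4/4 = 1
  <chi_rho, chi_3> = (1/4)[1*(6)*conj(1) + 1*(-1 + I)*conj(-I) + 1*(-4)*conj(-1) + 1*(-1 - I)*conj(I)]
      = (1/4)[(6) + (-1 - I) + (4) + (-1 + I)] = 8/4 = 2
(Exp terms are combined using exp(i*s)*conj(exp(i*t)) = exp(i*(s-t)), and sums of them are collapsed using the identity that for every m > 1 the m distinct m-th roots of unity sum to 0, e.g. 1 + exp(2*I*pi/3) + exp(-2*I*pi/3) = 0.)
Dimension check: dim(rho) = sum (mult * dim) = 0*1 + 3*1 + 1*1 + 2*1 = 6 = chi_rho(e) = 6.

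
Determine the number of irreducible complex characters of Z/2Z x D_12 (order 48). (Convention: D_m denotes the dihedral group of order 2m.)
18

Derivation: The number of irreducible complex representations of a finite group equals its number of conjugacy classes. For a direct product, #classes(G x H) = #classes(G) * #classes(H). Z/2Z has 2 classes (abelian), D_12 has 9 classes, so 2 * 9 = 18, so Z/2Z x D_12 (order 48) has exactly 18 irreducible complex representations.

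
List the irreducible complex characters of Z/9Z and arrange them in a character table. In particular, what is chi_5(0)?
Character table of Z/9Z (irreps indexed chi_0,...,chi_8 with chi_k(m) = zeta_9^(k*m), zeta_9 = exp(2*pi*i/9)):
  irrep \ class  {0} (size 1)  {1} (size 1)    {2} (size 1)    {3} (size 1)    {4} (size 1)    {5} (size 1)    {6} (size 1)    {7} (size 1)    {8} (size 1)  
  chi_0          1             1               1               1               1               1               1               1               1             
  chi_1          1             exp(2*I*pi/9)   exp(4*I*pi/9)   exp(2*I*pi/3)   exp(8*I*pi/9)   exp(-8*I*pi/9)  exp(-2*I*pi/3)  exp(-4*I*pi/9)  exp(-2*I*pi/9)
  chi_2          1             exp(4*I*pi/9)   exp(8*I*pi/9)   exp(-2*I*pi/3)  exp(-2*I*pi/9)  exp(2*I*pi/9)   exp(2*I*pi/3)   exp(-8*I*pi/9)  exp(-4*I*pi/9)
  chi_3          1             exp(2*I*pi/3)   exp(-2*I*pi/3)  1               exp(2*I*pi/3)   exp(-2*I*pi/3)  1               exp(2*I*pi/3)   exp(-2*I*pi/3)
  chi_4          1             exp(8*I*pi/9)   exp(-2*I*pi/9)  exp(2*I*pi/3)   exp(-4*I*pi/9)  exp(4*I*pi/9)   exp(-2*I*pi/3)  exp(2*I*pi/9)   exp(-8*I*pi/9)
  chi_5          1             exp(-8*I*pi/9)  exp(2*I*pi/9)   exp(-2*I*pi/3)  exp(4*I*pi/9)   exp(-4*I*pi/9)  exp(2*I*pi/3)   exp(-2*I*pi/9)  exp(8*I*pi/9) 
  chi_6          1             exp(-2*I*pi/3)  exp(2*I*pi/3)   1               exp(-2*I*pi/3)  exp(2*I*pi/3)   1               exp(-2*I*pi/3)  exp(2*I*pi/3) 
  chi_7          1             exp(-4*I*pi/9)  exp(-8*I*pi/9)  exp(2*I*pi/3)   exp(2*I*pi/9)   exp(-2*I*pi/9)  exp(-2*I*pi/3)  exp(8*I*pi/9)   exp(4*I*pi/9) 
  chi_8          1             exp(-2*I*pi/9)  exp(-4*I*pi/9)  exp(-2*I*pi/3)  exp(-8*I*pi/9)  exp(8*I*pi/9)   exp(2*I*pi/3)   exp(4*I*pi/9)   exp(2*I*pi/9) 

Spot check: chi_5(0) = zeta_9^(5*0) = zeta_9^0 = 1.

Argument: Z/9Z is abelian, so all 9 irreducible complex representations are 1-dimensional. They are given by chi_k(m) = zeta_9^(k*m) for k = 0,...,8. Row orthogonality: sum_m chi_k(m) conj(chi_l(m)) = 9 * [k = l].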